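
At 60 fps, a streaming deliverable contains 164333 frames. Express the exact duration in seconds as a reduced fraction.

164333/60 seconds

Running time = 164333 ÷ (60) = 164333 × 1/60 = 164333/60 s.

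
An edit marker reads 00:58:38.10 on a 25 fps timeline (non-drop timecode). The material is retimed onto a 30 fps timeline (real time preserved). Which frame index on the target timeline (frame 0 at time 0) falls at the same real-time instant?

frame 105552

Source frame index: (0×3600 + 58×60 + 38) × 25 + 10 = 87960.
Real time: 87960 / (25) = 17592/5 s.
Target frame: (17592/5) × (30) = 105552.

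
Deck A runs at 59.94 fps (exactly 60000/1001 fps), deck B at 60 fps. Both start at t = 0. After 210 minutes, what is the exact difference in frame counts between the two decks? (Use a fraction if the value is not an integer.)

108000/143 frames

210 min = 12600 s.
A emits 60000/1001 × 12600 = 108000000/143 frames; B emits 60 × 12600 = 756000.
Difference = 108000/143 frames (≈ 755.2448); B is ahead of A.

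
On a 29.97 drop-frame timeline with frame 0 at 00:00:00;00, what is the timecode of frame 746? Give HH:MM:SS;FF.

00:00:24;26

Ten DF minutes hold 17982 frames, so frame 746 lies in block 0 (frames 0–17981) with 746 frames into that block.
The block's first minute is 1800 frames and the rest 1798 each; 746 frames reaches minute 0, so 0 × 18 + 0 × 2 = 0 labels have been skipped so far.
Adding those back, label number 746 + 0 = 746 at 30 labels/s is 24 s + 26 f = 0 h 0 min 24 s frame 26, i.e. 00:00:24;26.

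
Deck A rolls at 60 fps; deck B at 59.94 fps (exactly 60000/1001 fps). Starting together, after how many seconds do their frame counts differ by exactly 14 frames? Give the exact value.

7007/30 seconds

The gap grows by |60000/1001 − 60| = 60/1001 frames per second.
Time for a 14-frame gap: 14 ÷ (60/1001) = 7007/30 s.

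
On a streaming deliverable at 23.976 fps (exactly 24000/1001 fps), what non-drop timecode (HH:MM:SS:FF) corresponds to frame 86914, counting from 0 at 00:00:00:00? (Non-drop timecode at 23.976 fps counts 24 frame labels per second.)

86914 ÷ 24 = 3621 full seconds, remainder 10 frames.
3621 s = 1 h 0 min 21 s.
Timecode: 01:00:21:10.

01:00:21:10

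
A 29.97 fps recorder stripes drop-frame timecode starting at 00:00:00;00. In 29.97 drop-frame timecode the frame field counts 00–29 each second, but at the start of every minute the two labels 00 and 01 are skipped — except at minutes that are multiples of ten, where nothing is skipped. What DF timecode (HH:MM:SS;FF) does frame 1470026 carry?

13:37:29;28

Each 10-minute DF block holds 10 × 60 × 30 − 9 × 2 = 17982 frames. 1470026 ÷ 17982 → 81 full blocks, remainder 13484.
Within the partial block the first minute is 1800 frames and each further minute 1798, so 7 further minute boundaries passed. Total skipped labels = 18 × 81 + 2 × 7 = 1472.
Non-drop label index = 1470026 + 1472 = 1471498; at 30 labels/s that is 13:37:29:28, i.e. DF 13:37:29;28.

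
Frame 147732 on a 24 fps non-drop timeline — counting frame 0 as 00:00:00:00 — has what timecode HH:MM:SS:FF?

01:42:35:12

147732 ÷ 24 = 6155 full seconds, remainder 12 frames.
6155 s = 1 h 42 min 35 s.
Timecode: 01:42:35:12.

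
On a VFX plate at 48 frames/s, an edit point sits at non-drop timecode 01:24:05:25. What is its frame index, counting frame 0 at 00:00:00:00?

Total seconds to the label: (1 × 3600 + 24 × 60 + 5) = 5045.
Frame index = 5045 × 48 + 25 = 242185.

242185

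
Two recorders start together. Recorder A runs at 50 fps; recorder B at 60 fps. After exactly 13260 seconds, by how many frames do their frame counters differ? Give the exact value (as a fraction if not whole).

132600 frames

A emits 50 × 13260 = 663000 frames; B emits 60 × 13260 = 795600.
Difference = 132600 frames; B is ahead of A.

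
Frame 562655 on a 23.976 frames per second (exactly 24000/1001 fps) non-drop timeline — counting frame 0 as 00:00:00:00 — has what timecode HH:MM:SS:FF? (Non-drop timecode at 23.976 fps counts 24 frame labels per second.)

562655 ÷ 24 = 23443 full seconds, remainder 23 frames.
23443 s = 6 h 30 min 43 s.
Timecode: 06:30:43:23.

06:30:43:23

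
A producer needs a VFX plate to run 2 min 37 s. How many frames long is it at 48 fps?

2 min 37 s = 157 s.
Frames = 157 × 48 = 7536.

7536 frames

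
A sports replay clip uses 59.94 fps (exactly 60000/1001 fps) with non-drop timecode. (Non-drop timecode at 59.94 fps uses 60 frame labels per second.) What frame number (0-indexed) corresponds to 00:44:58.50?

Total seconds to the label: (0 × 3600 + 44 × 60 + 58) = 2698.
Frame index = 2698 × 60 + 50 = 161930.

frame 161930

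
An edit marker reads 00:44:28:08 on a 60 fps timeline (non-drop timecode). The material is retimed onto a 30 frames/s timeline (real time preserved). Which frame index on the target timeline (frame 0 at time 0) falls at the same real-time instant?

frame 80044

Source frame index: (0×3600 + 44×60 + 28) × 60 + 8 = 160088.
Real time: 160088 / (60) = 40022/15 s.
Target frame: (40022/15) × (30) = 80044.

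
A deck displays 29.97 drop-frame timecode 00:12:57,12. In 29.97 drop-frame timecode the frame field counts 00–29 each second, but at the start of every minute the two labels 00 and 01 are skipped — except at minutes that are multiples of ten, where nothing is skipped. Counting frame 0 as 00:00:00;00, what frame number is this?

23300

As if non-drop at 30 labels/s: (0 × 3600 + 12 × 60 + 57) × 30 + 12 = 23322.
Minute boundaries passed: 12; those not divisible by 10: 12 − 1 = 11; dropped labels = 2 × 11 = 22.
Actual frame index = 23322 − 22 = 23300.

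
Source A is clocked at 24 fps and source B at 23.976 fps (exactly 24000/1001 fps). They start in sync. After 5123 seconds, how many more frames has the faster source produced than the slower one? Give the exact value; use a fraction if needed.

122952/1001 frames

A emits 24 × 5123 = 122952 frames; B emits 24000/1001 × 5123 = 122952000/1001.
Difference = 122952/1001 frames (≈ 122.8292); B is behind A.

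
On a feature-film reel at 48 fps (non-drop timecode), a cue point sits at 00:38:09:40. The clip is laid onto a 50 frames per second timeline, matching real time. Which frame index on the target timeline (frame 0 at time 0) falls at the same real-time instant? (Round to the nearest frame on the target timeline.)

frame 114492

Source frame index: (0×3600 + 38×60 + 9) × 48 + 40 = 109912.
Real time: 109912 / (48) = 13739/6 s.
Target frame: (13739/6) × (50) = 343475/3 ≈ 114491.667 → 114492.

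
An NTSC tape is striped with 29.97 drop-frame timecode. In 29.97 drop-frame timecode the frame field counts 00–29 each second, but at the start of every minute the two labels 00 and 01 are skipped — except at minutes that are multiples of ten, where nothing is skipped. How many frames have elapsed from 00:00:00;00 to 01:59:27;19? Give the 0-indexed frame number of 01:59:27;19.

214813

As if non-drop at 30 labels/s: (1 × 3600 + 59 × 60 + 27) × 30 + 19 = 215029.
Minute boundaries passed: 119; those not divisible by 10: 119 − 11 = 108; dropped labels = 2 × 108 = 216.
Actual frame index = 215029 − 216 = 214813.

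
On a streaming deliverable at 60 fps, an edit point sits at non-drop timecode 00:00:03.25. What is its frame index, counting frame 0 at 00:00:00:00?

Total seconds to the label: (0 × 3600 + 0 × 60 + 3) = 3.
Frame index = 3 × 60 + 25 = 205.

205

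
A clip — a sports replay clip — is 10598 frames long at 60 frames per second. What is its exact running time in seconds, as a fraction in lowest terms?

Running time = 10598 ÷ (60) = 10598 × 1/60 = 5299/30 s.

5299/30 seconds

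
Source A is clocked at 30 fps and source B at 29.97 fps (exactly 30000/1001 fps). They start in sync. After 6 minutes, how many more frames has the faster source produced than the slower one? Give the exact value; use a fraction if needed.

6 min = 360 s.
A emits 30 × 360 = 10800 frames; B emits 30000/1001 × 360 = 10800000/1001.
Difference = 10800/1001 frames (≈ 10.7892); B is behind A.

10800/1001 frames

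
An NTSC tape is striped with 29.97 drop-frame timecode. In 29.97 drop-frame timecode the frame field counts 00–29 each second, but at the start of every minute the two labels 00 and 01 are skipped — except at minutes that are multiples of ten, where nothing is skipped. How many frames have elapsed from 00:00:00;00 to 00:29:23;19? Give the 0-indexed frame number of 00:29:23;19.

52855

Complete 10-minute blocks: 2, each 17982 frames → 35964.
Remaining 9 whole minutes in the current block: 1800 + 8 × 1798 = 16184 frames.
Within the current minute: 23 × 30 + 19 − 2 = 707 (labels ;00/;01 skipped at this minute). Total = 35964 + 16184 + 707 = 52855.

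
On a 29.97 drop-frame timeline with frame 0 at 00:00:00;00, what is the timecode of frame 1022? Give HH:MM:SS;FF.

Each 10-minute DF block holds 10 × 60 × 30 − 9 × 2 = 17982 frames. 1022 ÷ 17982 → 0 full blocks, remainder 1022.
Within the partial block the first minute is 1800 frames and each further minute 1798, so 0 further minute boundaries passed. Total skipped labels = 18 × 0 + 2 × 0 = 0.
Non-drop label index = 1022 + 0 = 1022; at 30 labels/s that is 00:00:34:02, i.e. DF 00:00:34;02.

00:00:34;02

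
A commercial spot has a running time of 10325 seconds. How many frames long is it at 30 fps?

309750 frames

Frames = 10325 × 30 = 309750.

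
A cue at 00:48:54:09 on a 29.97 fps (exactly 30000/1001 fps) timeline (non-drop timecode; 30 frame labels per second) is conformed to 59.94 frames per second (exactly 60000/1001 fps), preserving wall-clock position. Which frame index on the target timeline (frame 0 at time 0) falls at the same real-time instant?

frame 176058

Source frame index: (0×3600 + 48×60 + 54) × 30 + 9 = 88029.
Real time: 88029 / (30000/1001) = 29372343/10000 s.
Target frame: (29372343/10000) × (60000/1001) = 176058.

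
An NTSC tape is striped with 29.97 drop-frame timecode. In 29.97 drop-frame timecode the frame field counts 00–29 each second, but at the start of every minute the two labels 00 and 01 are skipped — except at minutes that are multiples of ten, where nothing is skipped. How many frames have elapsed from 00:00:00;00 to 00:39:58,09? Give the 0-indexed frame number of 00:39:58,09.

As if non-drop at 30 labels/s: (0 × 3600 + 39 × 60 + 58) × 30 + 9 = 71949.
Minute boundaries passed: 39; those not divisible by 10: 39 − 3 = 36; dropped labels = 2 × 36 = 72.
Actual frame index = 71949 − 72 = 71877.

71877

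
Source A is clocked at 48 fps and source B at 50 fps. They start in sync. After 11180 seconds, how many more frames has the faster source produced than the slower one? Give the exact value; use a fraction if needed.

A emits 48 × 11180 = 536640 frames; B emits 50 × 11180 = 559000.
Difference = 22360 frames; B is ahead of A.

22360 frames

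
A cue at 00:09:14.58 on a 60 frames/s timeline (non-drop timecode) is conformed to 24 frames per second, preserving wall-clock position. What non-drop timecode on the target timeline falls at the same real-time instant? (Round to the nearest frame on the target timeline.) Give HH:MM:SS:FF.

00:09:14:23

Source frame index: (0×3600 + 9×60 + 14) × 60 + 58 = 33298.
Real time: 33298 / (60) = 16649/30 s.
Target frame: (16649/30) × (24) = 66596/5 ≈ 13319.200 → 13319.
At 24 labels/s: frame 13319 → 00:09:14:23.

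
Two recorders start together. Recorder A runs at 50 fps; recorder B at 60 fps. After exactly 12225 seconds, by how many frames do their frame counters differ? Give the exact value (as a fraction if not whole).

A emits 50 × 12225 = 611250 frames; B emits 60 × 12225 = 733500.
Difference = 122250 frames; B is ahead of A.

122250 frames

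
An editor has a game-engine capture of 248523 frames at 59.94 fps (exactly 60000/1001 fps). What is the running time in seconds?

Running time = 248523 / (60000/1001) = 4146.19205 s.

4146.19205 seconds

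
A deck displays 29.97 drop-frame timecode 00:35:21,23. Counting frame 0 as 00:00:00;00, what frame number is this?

As if non-drop at 30 labels/s: (0 × 3600 + 35 × 60 + 21) × 30 + 23 = 63653.
Minute boundaries passed: 35; those not divisible by 10: 35 − 3 = 32; dropped labels = 2 × 32 = 64.
Actual frame index = 63653 − 64 = 63589.

63589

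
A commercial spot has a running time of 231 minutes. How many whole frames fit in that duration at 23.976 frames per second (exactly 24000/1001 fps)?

231 min = 13860 s.
Frames = 13860 × 24000/1001 = 4320000/13 ≈ 332307.6923.
Complete frames: 332307.

332307 frames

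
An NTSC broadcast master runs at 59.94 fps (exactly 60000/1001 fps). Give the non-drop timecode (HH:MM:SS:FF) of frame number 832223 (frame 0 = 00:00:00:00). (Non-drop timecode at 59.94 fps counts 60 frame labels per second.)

832223 ÷ 60 = 13870 full seconds, remainder 23 frames.
13870 s = 3 h 51 min 10 s.
Timecode: 03:51:10:23.

03:51:10:23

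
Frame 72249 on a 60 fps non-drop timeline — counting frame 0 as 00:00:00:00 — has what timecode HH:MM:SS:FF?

00:20:04:09

72249 ÷ 60 = 1204 full seconds, remainder 9 frames.
1204 s = 0 h 20 min 4 s.
Timecode: 00:20:04:09.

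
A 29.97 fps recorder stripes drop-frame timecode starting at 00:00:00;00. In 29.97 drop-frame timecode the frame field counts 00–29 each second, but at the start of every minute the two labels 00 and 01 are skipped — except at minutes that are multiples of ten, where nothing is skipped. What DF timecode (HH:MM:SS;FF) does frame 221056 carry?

Ten DF minutes hold 17982 frames, so frame 221056 lies in block 12 (frames 215784–233765) with 5272 frames into that block.
The block's first minute is 1800 frames and the rest 1798 each; 5272 frames reaches minute 2, so 12 × 18 + 2 × 2 = 220 labels have been skipped so far.
Adding those back, label number 221056 + 220 = 221276 at 30 labels/s is 7375 s + 26 f = 2 h 2 min 55 s frame 26, i.e. 02:02:55;26.

02:02:55;26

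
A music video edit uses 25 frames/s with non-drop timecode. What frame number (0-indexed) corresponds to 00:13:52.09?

20809

Total seconds to the label: (0 × 3600 + 13 × 60 + 52) = 832.
Frame index = 832 × 25 + 9 = 20809.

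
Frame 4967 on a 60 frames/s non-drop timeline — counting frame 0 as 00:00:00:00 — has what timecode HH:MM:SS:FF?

4967 ÷ 60 = 82 full seconds, remainder 47 frames.
82 s = 0 h 1 min 22 s.
Timecode: 00:01:22:47.

00:01:22:47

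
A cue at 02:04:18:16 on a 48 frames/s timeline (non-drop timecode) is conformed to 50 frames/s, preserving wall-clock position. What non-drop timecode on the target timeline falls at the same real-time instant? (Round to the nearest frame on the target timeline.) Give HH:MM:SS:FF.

02:04:18:17

Source frame index: (2×3600 + 4×60 + 18) × 48 + 16 = 358000.
Real time: 358000 / (48) = 22375/3 s.
Target frame: (22375/3) × (50) = 1118750/3 ≈ 372916.667 → 372917.
At 50 labels/s: frame 372917 → 02:04:18:17.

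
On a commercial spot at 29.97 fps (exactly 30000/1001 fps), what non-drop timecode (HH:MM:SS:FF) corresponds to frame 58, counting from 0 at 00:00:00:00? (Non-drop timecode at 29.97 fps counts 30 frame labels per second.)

58 ÷ 30 = 1 full seconds, remainder 28 frames.
1 s = 0 h 0 min 1 s.
Timecode: 00:00:01:28.

00:00:01:28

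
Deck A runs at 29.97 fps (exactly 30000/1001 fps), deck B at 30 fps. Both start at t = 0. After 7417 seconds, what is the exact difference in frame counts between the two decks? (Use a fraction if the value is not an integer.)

A emits 30000/1001 × 7417 = 222510000/1001 frames; B emits 30 × 7417 = 222510.
Difference = 222510/1001 frames (≈ 222.2877); B is ahead of A.

222510/1001 frames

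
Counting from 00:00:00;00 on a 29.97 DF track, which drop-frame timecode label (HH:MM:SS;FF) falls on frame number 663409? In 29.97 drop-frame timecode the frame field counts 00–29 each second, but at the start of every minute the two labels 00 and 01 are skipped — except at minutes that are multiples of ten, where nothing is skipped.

Each 10-minute DF block holds 10 × 60 × 30 − 9 × 2 = 17982 frames. 663409 ÷ 17982 → 36 full blocks, remainder 16057.
Within the partial block the first minute is 1800 frames and each further minute 1798, so 8 further minute boundaries passed. Total skipped labels = 18 × 36 + 2 × 8 = 664.
Non-drop label index = 663409 + 664 = 664073; at 30 labels/s that is 06:08:55:23, i.e. DF 06:08:55;23.

06:08:55;23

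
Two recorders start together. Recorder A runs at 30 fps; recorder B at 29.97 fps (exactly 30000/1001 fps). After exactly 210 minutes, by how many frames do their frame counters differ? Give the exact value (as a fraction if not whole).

210 min = 12600 s.
A emits 30 × 12600 = 378000 frames; B emits 30000/1001 × 12600 = 54000000/143.
Difference = 54000/143 frames (≈ 377.6224); B is behind A.

54000/143 frames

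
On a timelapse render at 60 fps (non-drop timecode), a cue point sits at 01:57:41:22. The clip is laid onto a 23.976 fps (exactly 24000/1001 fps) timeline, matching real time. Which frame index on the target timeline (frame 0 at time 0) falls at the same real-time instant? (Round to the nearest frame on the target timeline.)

Source frame index: (1×3600 + 57×60 + 41) × 60 + 22 = 423682.
Real time: 423682 / (60) = 211841/30 s.
Target frame: (211841/30) × (24000/1001) = 24210400/143 ≈ 169303.497 → 169303.

frame 169303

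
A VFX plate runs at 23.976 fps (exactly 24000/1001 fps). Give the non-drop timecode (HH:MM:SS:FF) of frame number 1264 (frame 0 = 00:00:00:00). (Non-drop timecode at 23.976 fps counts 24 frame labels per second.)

00:00:52:16

1264 ÷ 24 = 52 full seconds, remainder 16 frames.
52 s = 0 h 0 min 52 s.
Timecode: 00:00:52:16.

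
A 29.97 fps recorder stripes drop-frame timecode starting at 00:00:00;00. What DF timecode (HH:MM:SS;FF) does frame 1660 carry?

Ten DF minutes hold 17982 frames, so frame 1660 lies in block 0 (frames 0–17981) with 1660 frames into that block.
The block's first minute is 1800 frames and the rest 1798 each; 1660 frames reaches minute 0, so 0 × 18 + 0 × 2 = 0 labels have been skipped so far.
Adding those back, label number 1660 + 0 = 1660 at 30 labels/s is 55 s + 10 f = 0 h 0 min 55 s frame 10, i.e. 00:00:55;10.

00:00:55;10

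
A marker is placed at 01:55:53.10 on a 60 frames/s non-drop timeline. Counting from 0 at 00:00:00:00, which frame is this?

frame 417190

Total seconds to the label: (1 × 3600 + 55 × 60 + 53) = 6953.
Frame index = 6953 × 60 + 10 = 417190.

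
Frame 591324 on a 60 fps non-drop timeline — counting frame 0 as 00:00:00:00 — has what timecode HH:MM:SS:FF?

591324 ÷ 60 = 9855 full seconds, remainder 24 frames.
9855 s = 2 h 44 min 15 s.
Timecode: 02:44:15:24.

02:44:15:24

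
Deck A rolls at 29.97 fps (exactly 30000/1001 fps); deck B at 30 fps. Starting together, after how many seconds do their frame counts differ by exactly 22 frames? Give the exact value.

11011/15 seconds

The gap grows by |30 − 30000/1001| = 30/1001 frames per second.
Time for a 22-frame gap: 22 ÷ (30/1001) = 11011/15 s.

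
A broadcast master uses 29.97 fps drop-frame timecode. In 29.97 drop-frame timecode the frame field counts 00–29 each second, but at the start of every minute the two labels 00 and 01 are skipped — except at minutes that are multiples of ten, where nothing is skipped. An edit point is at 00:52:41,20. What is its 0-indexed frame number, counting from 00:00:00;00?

94756

As if non-drop at 30 labels/s: (0 × 3600 + 52 × 60 + 41) × 30 + 20 = 94850.
Minute boundaries passed: 52; those not divisible by 10: 52 − 5 = 47; dropped labels = 2 × 47 = 94.
Actual frame index = 94850 − 94 = 94756.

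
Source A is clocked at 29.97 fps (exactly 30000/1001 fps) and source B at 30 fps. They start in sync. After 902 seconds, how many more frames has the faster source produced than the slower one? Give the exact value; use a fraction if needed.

2460/91 frames

A emits 30000/1001 × 902 = 2460000/91 frames; B emits 30 × 902 = 27060.
Difference = 2460/91 frames (≈ 27.0330); B is ahead of A.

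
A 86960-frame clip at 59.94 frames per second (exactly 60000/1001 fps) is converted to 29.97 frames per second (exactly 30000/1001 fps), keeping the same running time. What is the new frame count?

43480 frames

Frames at target rate = 86960 × (30000/1001) / (60000/1001) = 43480.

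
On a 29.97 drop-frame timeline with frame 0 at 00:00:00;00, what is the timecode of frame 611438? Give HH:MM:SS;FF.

05:40:01;20

Ten DF minutes hold 17982 frames, so frame 611438 lies in block 34 (frames 611388–629369) with 50 frames into that block.
The block's first minute is 1800 frames and the rest 1798 each; 50 frames reaches minute 0, so 34 × 18 + 0 × 2 = 612 labels have been skipped so far.
Adding those back, label number 611438 + 612 = 612050 at 30 labels/s is 20401 s + 20 f = 5 h 40 min 1 s frame 20, i.e. 05:40:01;20.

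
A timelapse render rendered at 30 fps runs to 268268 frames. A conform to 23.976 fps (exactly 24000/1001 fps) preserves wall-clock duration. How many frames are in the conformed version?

Target frames = source frames × (target rate / source rate) = 268268 × (24000/1001)/(30) = 268268 × 800/1001 = 214400.

214400 frames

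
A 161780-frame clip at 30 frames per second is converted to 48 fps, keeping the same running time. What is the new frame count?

258848 frames

Target frames = source frames × (target rate / source rate) = 161780 × (48)/(30) = 161780 × 8/5 = 258848.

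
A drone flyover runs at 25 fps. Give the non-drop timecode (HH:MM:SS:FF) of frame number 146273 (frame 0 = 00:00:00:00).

01:37:30:23

146273 ÷ 25 = 5850 full seconds, remainder 23 frames.
5850 s = 1 h 37 min 30 s.
Timecode: 01:37:30:23.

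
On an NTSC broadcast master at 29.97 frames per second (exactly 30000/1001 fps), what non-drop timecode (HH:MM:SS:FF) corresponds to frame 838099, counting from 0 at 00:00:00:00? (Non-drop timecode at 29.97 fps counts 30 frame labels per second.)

07:45:36:19

838099 ÷ 30 = 27936 full seconds, remainder 19 frames.
27936 s = 7 h 45 min 36 s.
Timecode: 07:45:36:19.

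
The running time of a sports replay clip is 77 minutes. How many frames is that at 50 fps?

231000 frames

77 min = 4620 s.
Frames = 4620 × 50 = 231000.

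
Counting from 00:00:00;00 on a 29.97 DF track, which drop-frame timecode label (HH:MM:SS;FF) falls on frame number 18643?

00:10:22;01

Ten DF minutes hold 17982 frames, so frame 18643 lies in block 1 (frames 17982–35963) with 661 frames into that block.
The block's first minute is 1800 frames and the rest 1798 each; 661 frames reaches minute 0, so 1 × 18 + 0 × 2 = 18 labels have been skipped so far.
Adding those back, label number 18643 + 18 = 18661 at 30 labels/s is 622 s + 1 f = 0 h 10 min 22 s frame 1, i.e. 00:10:22;01.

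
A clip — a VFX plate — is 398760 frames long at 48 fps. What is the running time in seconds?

Running time = 398760 / (48) = 8307.5 s.

8307.5 seconds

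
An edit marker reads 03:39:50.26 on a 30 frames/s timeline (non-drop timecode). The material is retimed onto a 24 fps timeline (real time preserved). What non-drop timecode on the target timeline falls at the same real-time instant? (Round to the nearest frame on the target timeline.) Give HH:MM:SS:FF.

Source frame index: (3×3600 + 39×60 + 50) × 30 + 26 = 395726.
Real time: 395726 / (30) = 197863/15 s.
Target frame: (197863/15) × (24) = 1582904/5 ≈ 316580.800 → 316581.
At 24 labels/s: frame 316581 → 03:39:50:21.

03:39:50:21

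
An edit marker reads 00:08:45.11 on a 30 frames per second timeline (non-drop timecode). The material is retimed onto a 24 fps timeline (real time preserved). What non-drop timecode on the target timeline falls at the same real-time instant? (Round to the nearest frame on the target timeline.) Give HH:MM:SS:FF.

00:08:45:09

Source frame index: (0×3600 + 8×60 + 45) × 30 + 11 = 15761.
Real time: 15761 / (30) = 15761/30 s.
Target frame: (15761/30) × (24) = 63044/5 ≈ 12608.800 → 12609.
At 24 labels/s: frame 12609 → 00:08:45:09.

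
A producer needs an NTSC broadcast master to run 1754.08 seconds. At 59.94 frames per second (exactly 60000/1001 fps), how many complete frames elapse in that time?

Frames = 1754.08 × 60000/1001 = 105244800/1001 ≈ 105139.6603.
Complete frames: 105139.

105139 frames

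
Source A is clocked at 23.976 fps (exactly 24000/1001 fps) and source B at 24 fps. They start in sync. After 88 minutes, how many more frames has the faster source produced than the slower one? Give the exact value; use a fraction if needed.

11520/91 frames

88 min = 5280 s.
A emits 24000/1001 × 5280 = 11520000/91 frames; B emits 24 × 5280 = 126720.
Difference = 11520/91 frames (≈ 126.5934); B is ahead of A.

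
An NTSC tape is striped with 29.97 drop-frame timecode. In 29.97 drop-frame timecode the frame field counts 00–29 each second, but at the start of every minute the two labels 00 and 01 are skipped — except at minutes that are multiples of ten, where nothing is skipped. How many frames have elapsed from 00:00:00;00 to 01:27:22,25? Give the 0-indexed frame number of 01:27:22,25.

157127

As if non-drop at 30 labels/s: (1 × 3600 + 27 × 60 + 22) × 30 + 25 = 157285.
Minute boundaries passed: 87; those not divisible by 10: 87 − 8 = 79; dropped labels = 2 × 79 = 158.
Actual frame index = 157285 − 158 = 157127.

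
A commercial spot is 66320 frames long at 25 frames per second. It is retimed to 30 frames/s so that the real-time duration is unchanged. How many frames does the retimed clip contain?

79584 frames

Target frames = source frames × (target rate / source rate) = 66320 × (30)/(25) = 66320 × 6/5 = 79584.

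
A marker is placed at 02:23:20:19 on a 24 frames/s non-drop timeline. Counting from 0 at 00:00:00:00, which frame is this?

Total seconds to the label: (2 × 3600 + 23 × 60 + 20) = 8600.
Frame index = 8600 × 24 + 19 = 206419.

frame 206419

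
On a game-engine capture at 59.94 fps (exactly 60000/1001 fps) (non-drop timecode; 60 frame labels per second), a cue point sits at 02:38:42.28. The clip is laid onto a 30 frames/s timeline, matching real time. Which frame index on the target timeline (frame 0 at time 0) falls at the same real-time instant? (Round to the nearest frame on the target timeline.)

frame 285960

Source frame index: (2×3600 + 38×60 + 42) × 60 + 28 = 571348.
Real time: 571348 / (60000/1001) = 142979837/15000 s.
Target frame: (142979837/15000) × (30) = 142979837/500 ≈ 285959.674 → 285960.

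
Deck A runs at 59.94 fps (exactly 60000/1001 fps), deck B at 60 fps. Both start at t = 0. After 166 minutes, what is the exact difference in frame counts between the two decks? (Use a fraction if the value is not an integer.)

166 min = 9960 s.
A emits 60000/1001 × 9960 = 597600000/1001 frames; B emits 60 × 9960 = 597600.
Difference = 597600/1001 frames (≈ 597.0030); B is ahead of A.

597600/1001 frames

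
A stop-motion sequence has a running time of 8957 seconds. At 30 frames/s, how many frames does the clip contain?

268710 frames

Frames = 8957 × 30 = 268710.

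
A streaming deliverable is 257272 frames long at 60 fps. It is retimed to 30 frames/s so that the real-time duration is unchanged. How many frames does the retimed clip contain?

Target frames = source frames × (target rate / source rate) = 257272 × (30)/(60) = 257272 × 1/2 = 128636.

128636 frames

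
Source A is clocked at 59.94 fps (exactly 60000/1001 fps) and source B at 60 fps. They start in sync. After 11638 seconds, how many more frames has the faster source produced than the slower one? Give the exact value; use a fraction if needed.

63480/91 frames

A emits 60000/1001 × 11638 = 63480000/91 frames; B emits 60 × 11638 = 698280.
Difference = 63480/91 frames (≈ 697.5824); B is ahead of A.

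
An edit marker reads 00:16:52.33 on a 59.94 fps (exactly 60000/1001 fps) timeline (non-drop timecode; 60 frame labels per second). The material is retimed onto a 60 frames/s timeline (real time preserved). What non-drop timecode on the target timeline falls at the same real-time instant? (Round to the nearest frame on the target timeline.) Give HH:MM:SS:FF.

Source frame index: (0×3600 + 16×60 + 52) × 60 + 33 = 60753.
Real time: 60753 / (60000/1001) = 20271251/20000 s.
Target frame: (20271251/20000) × (60) = 60813753/1000 ≈ 60813.753 → 60814.
At 60 labels/s: frame 60814 → 00:16:53:34.

00:16:53:34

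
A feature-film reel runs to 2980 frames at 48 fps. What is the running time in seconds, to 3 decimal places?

Running time = 2980 × 1/48 = 745/12 s ≈ 62.083 s.

62.083 seconds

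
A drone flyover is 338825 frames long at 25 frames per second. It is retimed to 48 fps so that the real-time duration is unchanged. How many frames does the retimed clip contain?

Target frames = source frames × (target rate / source rate) = 338825 × (48)/(25) = 338825 × 48/25 = 650544.

650544 frames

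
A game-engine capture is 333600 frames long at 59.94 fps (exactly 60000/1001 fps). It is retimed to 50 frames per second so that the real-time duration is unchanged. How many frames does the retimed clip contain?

Target frames = source frames × (target rate / source rate) = 333600 × (50)/(60000/1001) = 333600 × 1001/1200 = 278278.

278278 frames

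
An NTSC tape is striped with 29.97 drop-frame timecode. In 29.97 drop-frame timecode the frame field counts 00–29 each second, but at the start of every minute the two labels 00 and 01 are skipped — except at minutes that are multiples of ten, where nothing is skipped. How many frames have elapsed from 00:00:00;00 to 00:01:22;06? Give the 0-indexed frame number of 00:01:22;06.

2464

Complete 10-minute blocks: 0, each 17982 frames → 0.
Remaining 1 whole minute in the current block: 1800 + 0 × 1798 = 1800 frames.
Within the current minute: 22 × 30 + 6 − 2 = 664 (labels ;00/;01 skipped at this minute). Total = 0 + 1800 + 664 = 2464.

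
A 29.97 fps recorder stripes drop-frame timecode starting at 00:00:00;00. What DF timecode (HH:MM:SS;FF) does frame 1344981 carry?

12:27:57;17

Ten DF minutes hold 17982 frames, so frame 1344981 lies in block 74 (frames 1330668–1348649) with 14313 frames into that block.
The block's first minute is 1800 frames and the rest 1798 each; 14313 frames reaches minute 7, so 74 × 18 + 7 × 2 = 1346 labels have been skipped so far.
Adding those back, label number 1344981 + 1346 = 1346327 at 30 labels/s is 44877 s + 17 f = 12 h 27 min 57 s frame 17, i.e. 12:27:57;17.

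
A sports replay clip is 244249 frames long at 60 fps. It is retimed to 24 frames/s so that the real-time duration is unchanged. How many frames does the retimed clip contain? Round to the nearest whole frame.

97700 frames

Frames at target rate = 244249 × (24) / (60) = 488498/5 ≈ 97699.600.
Nearest whole frame: 97700.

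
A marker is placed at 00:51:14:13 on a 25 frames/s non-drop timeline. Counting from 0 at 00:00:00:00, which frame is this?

Total seconds to the label: (0 × 3600 + 51 × 60 + 14) = 3074.
Frame index = 3074 × 25 + 13 = 76863.

frame 76863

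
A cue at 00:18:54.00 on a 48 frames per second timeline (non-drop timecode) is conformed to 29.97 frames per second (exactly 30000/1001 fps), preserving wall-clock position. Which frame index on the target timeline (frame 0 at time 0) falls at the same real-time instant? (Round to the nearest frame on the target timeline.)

frame 33986

Source frame index: (0×3600 + 18×60 + 54) × 48 + 0 = 54432.
Real time: 54432 / (48) = 1134 s.
Target frame: (1134) × (30000/1001) = 4860000/143 ≈ 33986.014 → 33986.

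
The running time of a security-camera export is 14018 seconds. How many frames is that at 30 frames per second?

Frames = 14018 × 30 = 420540.

420540 frames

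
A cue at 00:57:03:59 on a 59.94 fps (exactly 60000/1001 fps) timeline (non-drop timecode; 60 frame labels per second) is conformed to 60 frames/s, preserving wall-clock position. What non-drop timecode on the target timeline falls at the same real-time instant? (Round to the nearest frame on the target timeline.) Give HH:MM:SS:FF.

00:57:07:24

Source frame index: (0×3600 + 57×60 + 3) × 60 + 59 = 205439.
Real time: 205439 / (60000/1001) = 205644439/60000 s.
Target frame: (205644439/60000) × (60) = 205644439/1000 ≈ 205644.439 → 205644.
At 60 labels/s: frame 205644 → 00:57:07:24.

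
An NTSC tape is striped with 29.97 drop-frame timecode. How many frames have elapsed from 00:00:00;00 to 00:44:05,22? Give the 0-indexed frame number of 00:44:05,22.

79292

Complete 10-minute blocks: 4, each 17982 frames → 71928.
Remaining 4 whole minutes in the current block: 1800 + 3 × 1798 = 7194 frames.
Within the current minute: 5 × 30 + 22 − 2 = 170 (labels ;00/;01 skipped at this minute). Total = 71928 + 7194 + 170 = 79292.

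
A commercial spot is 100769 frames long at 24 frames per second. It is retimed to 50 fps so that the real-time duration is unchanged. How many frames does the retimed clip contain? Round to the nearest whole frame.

Frames at target rate = 100769 × (50) / (24) = 2519225/12 ≈ 209935.417.
Nearest whole frame: 209935.

209935 frames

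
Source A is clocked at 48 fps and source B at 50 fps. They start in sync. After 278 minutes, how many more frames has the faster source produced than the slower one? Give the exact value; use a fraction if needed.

278 min = 16680 s.
A emits 48 × 16680 = 800640 frames; B emits 50 × 16680 = 834000.
Difference = 33360 frames; B is ahead of A.

33360 frames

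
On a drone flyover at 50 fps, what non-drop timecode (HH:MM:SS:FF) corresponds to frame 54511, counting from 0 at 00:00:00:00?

00:18:10:11

54511 ÷ 50 = 1090 full seconds, remainder 11 frames.
1090 s = 0 h 18 min 10 s.
Timecode: 00:18:10:11.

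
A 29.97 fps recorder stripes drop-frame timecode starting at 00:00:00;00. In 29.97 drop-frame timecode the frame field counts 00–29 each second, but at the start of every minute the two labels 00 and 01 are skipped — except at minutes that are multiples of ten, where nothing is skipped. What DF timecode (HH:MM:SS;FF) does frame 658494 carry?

06:06:11;24

Each 10-minute DF block holds 10 × 60 × 30 − 9 × 2 = 17982 frames. 658494 ÷ 17982 → 36 full blocks, remainder 11142.
Within the partial block the first minute is 1800 frames and each further minute 1798, so 6 further minute boundaries passed. Total skipped labels = 18 × 36 + 2 × 6 = 660.
Non-drop label index = 658494 + 660 = 659154; at 30 labels/s that is 06:06:11:24, i.e. DF 06:06:11;24.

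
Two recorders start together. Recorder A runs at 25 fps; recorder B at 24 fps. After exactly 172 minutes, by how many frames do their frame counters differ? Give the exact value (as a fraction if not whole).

10320 frames

172 min = 10320 s.
A emits 25 × 10320 = 258000 frames; B emits 24 × 10320 = 247680.
Difference = 10320 frames; B is behind A.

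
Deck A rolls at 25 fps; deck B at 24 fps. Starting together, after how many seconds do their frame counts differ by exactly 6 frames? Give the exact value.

The gap grows by |24 − 25| = 1 frame per second.
Time for a 6-frame gap: 6 ÷ (1) = 6 s.

6 seconds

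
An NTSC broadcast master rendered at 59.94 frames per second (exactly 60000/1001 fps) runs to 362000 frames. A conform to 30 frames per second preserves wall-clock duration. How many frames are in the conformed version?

Target frames = source frames × (target rate / source rate) = 362000 × (30)/(60000/1001) = 362000 × 1001/2000 = 181181.

181181 frames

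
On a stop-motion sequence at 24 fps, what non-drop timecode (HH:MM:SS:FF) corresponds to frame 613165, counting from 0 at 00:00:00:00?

07:05:48:13

613165 ÷ 24 = 25548 full seconds, remainder 13 frames.
25548 s = 7 h 5 min 48 s.
Timecode: 07:05:48:13.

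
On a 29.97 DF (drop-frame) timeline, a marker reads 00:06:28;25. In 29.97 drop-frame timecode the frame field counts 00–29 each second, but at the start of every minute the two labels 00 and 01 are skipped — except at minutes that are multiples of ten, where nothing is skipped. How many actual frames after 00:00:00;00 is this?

As if non-drop at 30 labels/s: (0 × 3600 + 6 × 60 + 28) × 30 + 25 = 11665.
Minute boundaries passed: 6; those not divisible by 10: 6 − 0 = 6; dropped labels = 2 × 6 = 12.
Actual frame index = 11665 − 12 = 11653.

11653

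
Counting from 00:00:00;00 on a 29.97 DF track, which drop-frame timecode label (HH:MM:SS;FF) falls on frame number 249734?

Each 10-minute DF block holds 10 × 60 × 30 − 9 × 2 = 17982 frames. 249734 ÷ 17982 → 13 full blocks, remainder 15968.
Within the partial block the first minute is 1800 frames and each further minute 1798, so 8 further minute boundaries passed. Total skipped labels = 18 × 13 + 2 × 8 = 250.
Non-drop label index = 249734 + 250 = 249984; at 30 labels/s that is 02:18:52:24, i.e. DF 02:18:52;24.

02:18:52;24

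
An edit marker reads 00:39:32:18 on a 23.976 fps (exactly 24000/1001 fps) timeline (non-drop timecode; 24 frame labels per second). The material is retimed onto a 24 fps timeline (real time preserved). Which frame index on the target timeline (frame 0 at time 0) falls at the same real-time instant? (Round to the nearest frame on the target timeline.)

frame 57003

Source frame index: (0×3600 + 39×60 + 32) × 24 + 18 = 56946.
Real time: 56946 / (24000/1001) = 9500491/4000 s.
Target frame: (9500491/4000) × (24) = 28501473/500 ≈ 57002.946 → 57003.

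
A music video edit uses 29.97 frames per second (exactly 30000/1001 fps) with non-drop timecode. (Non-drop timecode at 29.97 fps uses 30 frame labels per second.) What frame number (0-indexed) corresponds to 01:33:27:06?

frame 168216

Total seconds to the label: (1 × 3600 + 33 × 60 + 27) = 5607.
Frame index = 5607 × 30 + 6 = 168216.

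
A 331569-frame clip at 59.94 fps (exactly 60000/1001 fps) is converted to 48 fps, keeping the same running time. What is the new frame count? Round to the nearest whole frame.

Frames at target rate = 331569 × (48) / (60000/1001) = 331900569/1250 ≈ 265520.455.
Nearest whole frame: 265520.

265520 frames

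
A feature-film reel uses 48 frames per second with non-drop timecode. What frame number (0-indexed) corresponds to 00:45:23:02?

frame 130706

Total seconds to the label: (0 × 3600 + 45 × 60 + 23) = 2723.
Frame index = 2723 × 48 + 2 = 130706.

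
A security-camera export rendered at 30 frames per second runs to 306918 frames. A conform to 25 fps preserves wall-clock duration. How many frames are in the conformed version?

255765 frames

Target frames = source frames × (target rate / source rate) = 306918 × (25)/(30) = 306918 × 5/6 = 255765.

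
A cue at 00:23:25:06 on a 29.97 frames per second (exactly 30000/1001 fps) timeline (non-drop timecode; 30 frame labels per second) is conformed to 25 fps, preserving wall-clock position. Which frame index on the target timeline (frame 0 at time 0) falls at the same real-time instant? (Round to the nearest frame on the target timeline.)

Source frame index: (0×3600 + 23×60 + 25) × 30 + 6 = 42156.
Real time: 42156 / (30000/1001) = 3516513/2500 s.
Target frame: (3516513/2500) × (25) = 3516513/100 ≈ 35165.130 → 35165.

frame 35165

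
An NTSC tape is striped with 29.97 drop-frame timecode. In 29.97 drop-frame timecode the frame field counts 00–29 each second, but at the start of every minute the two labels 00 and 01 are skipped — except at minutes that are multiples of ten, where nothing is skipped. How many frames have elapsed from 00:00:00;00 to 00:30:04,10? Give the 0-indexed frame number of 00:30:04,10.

As if non-drop at 30 labels/s: (0 × 3600 + 30 × 60 + 4) × 30 + 10 = 54130.
Minute boundaries passed: 30; those not divisible by 10: 30 − 3 = 27; dropped labels = 2 × 27 = 54.
Actual frame index = 54130 − 54 = 54076.

54076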